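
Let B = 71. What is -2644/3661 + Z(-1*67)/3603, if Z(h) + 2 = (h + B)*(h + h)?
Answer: -11495950/13190583 ≈ -0.87153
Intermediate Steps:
Z(h) = -2 + 2*h*(71 + h) (Z(h) = -2 + (h + 71)*(h + h) = -2 + (71 + h)*(2*h) = -2 + 2*h*(71 + h))
-2644/3661 + Z(-1*67)/3603 = -2644/3661 + (-2 + 2*(-1*67)² + 142*(-1*67))/3603 = -2644*1/3661 + (-2 + 2*(-67)² + 142*(-67))*(1/3603) = -2644/3661 + (-2 + 2*4489 - 9514)*(1/3603) = -2644/3661 + (-2 + 8978 - 9514)*(1/3603) = -2644/3661 - 538*1/3603 = -2644/3661 - 538/3603 = -11495950/13190583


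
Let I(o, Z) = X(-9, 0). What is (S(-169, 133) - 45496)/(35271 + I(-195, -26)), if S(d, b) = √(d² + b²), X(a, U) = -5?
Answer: -2068/1603 + 25*√74/35266 ≈ -1.2840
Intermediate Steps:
I(o, Z) = -5
S(d, b) = √(b² + d²)
(S(-169, 133) - 45496)/(35271 + I(-195, -26)) = (√(133² + (-169)²) - 45496)/(35271 - 5) = (√(17689 + 28561) - 45496)/35266 = (√46250 - 45496)*(1/35266) = (25*√74 - 45496)*(1/35266) = (-45496 + 25*√74)*(1/35266) = -2068/1603 + 25*√74/35266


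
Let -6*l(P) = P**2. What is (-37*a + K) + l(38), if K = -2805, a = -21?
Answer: -6806/3 ≈ -2268.7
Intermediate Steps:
l(P) = -P**2/6
(-37*a + K) + l(38) = (-37*(-21) - 2805) - 1/6*38**2 = (777 - 2805) - 1/6*1444 = -2028 - 722/3 = -6806/3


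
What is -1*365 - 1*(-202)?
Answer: -163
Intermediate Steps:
-1*365 - 1*(-202) = -365 + 202 = -163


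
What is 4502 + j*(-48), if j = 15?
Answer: 3782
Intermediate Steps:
4502 + j*(-48) = 4502 + 15*(-48) = 4502 - 720 = 3782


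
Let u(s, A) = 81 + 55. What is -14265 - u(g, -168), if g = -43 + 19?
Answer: -14401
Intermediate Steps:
g = -24
u(s, A) = 136
-14265 - u(g, -168) = -14265 - 1*136 = -14265 - 136 = -14401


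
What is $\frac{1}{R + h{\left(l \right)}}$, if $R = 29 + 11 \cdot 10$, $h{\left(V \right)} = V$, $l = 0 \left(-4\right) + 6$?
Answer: $\frac{1}{145} \approx 0.0068966$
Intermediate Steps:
$l = 6$ ($l = 0 + 6 = 6$)
$R = 139$ ($R = 29 + 110 = 139$)
$\frac{1}{R + h{\left(l \right)}} = \frac{1}{139 + 6} = \frac{1}{145}$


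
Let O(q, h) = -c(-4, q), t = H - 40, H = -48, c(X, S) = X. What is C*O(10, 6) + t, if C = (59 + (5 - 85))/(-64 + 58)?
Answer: -74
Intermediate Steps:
C = 7/2 (C = (59 - 80)/(-6) = -21*(-1/6) = 7/2 ≈ 3.5000)
t = -88 (t = -48 - 40 = -88)
O(q, h) = 4 (O(q, h) = -1*(-4) = 4)
C*O(10, 6) + t = (7/2)*4 - 88 = 14 - 88 = -74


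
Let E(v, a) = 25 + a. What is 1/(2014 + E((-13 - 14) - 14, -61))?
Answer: 1/1978 ≈ 0.00050556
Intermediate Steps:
1/(2014 + E((-13 - 14) - 14, -61)) = 1/(2014 + (25 - 61)) = 1/(2014 - 36) = 1/1978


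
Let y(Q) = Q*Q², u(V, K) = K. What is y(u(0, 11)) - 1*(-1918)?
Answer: 3249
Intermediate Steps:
y(Q) = Q³
y(u(0, 11)) - 1*(-1918) = 11³ - 1*(-1918) = 1331 + 1918 = 3249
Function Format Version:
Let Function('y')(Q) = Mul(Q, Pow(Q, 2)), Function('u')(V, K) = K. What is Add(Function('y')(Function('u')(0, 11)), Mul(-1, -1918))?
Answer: 3249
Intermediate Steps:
Function('y')(Q) = Pow(Q, 3)
Add(Function('y')(Function('u')(0, 11)), Mul(-1, -1918)) = Add(Pow(11, 3), Mul(-1, -1918)) = Add(1331, 1918) = 3249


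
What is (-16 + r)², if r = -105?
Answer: 14641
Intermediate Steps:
(-16 + r)² = (-16 - 105)² = (-121)² = 14641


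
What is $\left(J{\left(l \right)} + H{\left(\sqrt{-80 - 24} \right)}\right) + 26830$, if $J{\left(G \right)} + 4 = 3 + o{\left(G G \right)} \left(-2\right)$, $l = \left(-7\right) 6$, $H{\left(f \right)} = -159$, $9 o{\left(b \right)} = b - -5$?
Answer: $\frac{236492}{9} \approx 26277.0$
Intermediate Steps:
$o{\left(b \right)} = \frac{5}{9} + \frac{b}{9}$ ($o{\left(b \right)} = \frac{b - -5}{9} = \frac{b + 5}{9} = \frac{5 + b}{9} = \frac{5}{9} + \frac{b}{9}$)
$l = -42$
$J{\left(G \right)} = - \frac{19}{9} - \frac{2 G^{2}}{9}$ ($J{\left(G \right)} = -4 + \left(3 + \left(\frac{5}{9} + \frac{G G}{9}\right) \left(-2\right)\right) = -4 + \left(3 + \left(\frac{5}{9} + \frac{G^{2}}{9}\right) \left(-2\right)\right) = -4 + \left(3 - \left(\frac{10}{9} + \frac{2 G^{2}}{9}\right)\right) = -4 - \left(- \frac{17}{9} + \frac{2 G^{2}}{9}\right) = - \frac{19}{9} - \frac{2 G^{2}}{9}$)
$\left(J{\left(l \right)} + H{\left(\sqrt{-80 - 24} \right)}\right) + 26830 = \left(\left(- \frac{19}{9} - \frac{2 \left(-42\right)^{2}}{9}\right) - 159\right) + 26830 = \left(\left(- \frac{19}{9} - 392\right) - 159\right) + 26830 = \left(- \frac{3547}{9} - 159\right) + 26830 = - \frac{4978}{9} + 26830 = \frac{236492}{9}$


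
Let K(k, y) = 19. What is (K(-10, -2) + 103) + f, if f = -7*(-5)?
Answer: 157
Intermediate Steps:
f = 35
(K(-10, -2) + 103) + f = (19 + 103) + 35 = 122 + 35 = 157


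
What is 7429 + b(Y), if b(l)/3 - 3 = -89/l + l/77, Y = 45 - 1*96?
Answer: 9740594/1309 ≈ 7441.3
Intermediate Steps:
Y = -51 (Y = 45 - 96 = -51)
b(l) = 9 - 267/l + 3*l/77 (b(l) = 9 + 3*(-89/l + l/77) = 9 + (-267/l + 3*l/77) = 9 - 267/l + 3*l/77)
7429 + b(Y) = 7429 + (9 - 267/(-51) + (3/77)*(-51)) = 7429 + (9 - 267*(-1/51) - 153/77) = 7429 + (9 + 89/17 - 153/77) = 7429 + 16033/1309 = 9740594/1309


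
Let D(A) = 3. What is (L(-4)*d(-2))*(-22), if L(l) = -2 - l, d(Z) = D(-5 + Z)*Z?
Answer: 264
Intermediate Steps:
d(Z) = 3*Z
(L(-4)*d(-2))*(-22) = ((-2 - 1*(-4))*(3*(-2)))*(-22) = ((-2 + 4)*(-6))*(-22) = (2*(-6))*(-22) = -12*(-22) = 264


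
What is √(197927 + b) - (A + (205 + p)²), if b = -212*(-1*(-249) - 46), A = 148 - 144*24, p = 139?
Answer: -115028 + √154891 ≈ -1.1463e+5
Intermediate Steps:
A = -3308 (A = 148 - 3456 = -3308)
b = -43036 (b = -212*(249 - 46) = -212*203 = -43036)
√(197927 + b) - (A + (205 + p)²) = √(197927 - 43036) - (-3308 + (205 + 139)²) = √154891 - (-3308 + 344²) = √154891 - (-3308 + 118336) = √154891 - 1*115028 = √154891 - 115028 = -115028 + √154891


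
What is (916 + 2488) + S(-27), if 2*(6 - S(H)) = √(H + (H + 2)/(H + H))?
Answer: 3410 - I*√8598/36 ≈ 3410.0 - 2.5757*I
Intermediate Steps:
S(H) = 6 - √(H + (2 + H)/(2*H))/2 (S(H) = 6 - √(H + (H + 2)/(H + H))/2 = 6 - √(H + (2 + H)/((2*H)))/2 = 6 - √(H + (2 + H)*(1/(2*H)))/2 = 6 - √(H + (2 + H)/(2*H))/2)
(916 + 2488) + S(-27) = (916 + 2488) + (6 - √(2 + 4*(-27) + 4/(-27))/4) = 3404 + (6 - √(2 - 108 + 4*(-1/27))/4) = 3404 + (6 - √(2 - 108 - 4/27)/4) = 3404 + (6 - I*√8598/36) = 3410 - I*√8598/36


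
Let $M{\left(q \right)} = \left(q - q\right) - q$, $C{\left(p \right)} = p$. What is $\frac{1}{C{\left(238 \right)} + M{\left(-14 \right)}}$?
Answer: $\frac{1}{252} \approx 0.0039683$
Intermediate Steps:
$M{\left(q \right)} = - q$ ($M{\left(q \right)} = 0 - q = - q$)
$\frac{1}{C{\left(238 \right)} + M{\left(-14 \right)}} = \frac{1}{238 - -14} = \frac{1}{238 + 14} = \frac{1}{252}$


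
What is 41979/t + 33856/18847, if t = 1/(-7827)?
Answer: -6192551839295/18847 ≈ -3.2857e+8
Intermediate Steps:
t = -1/7827 ≈ -0.00012776
41979/t + 33856/18847 = 41979/(-1/7827) + 33856/18847 = 41979*(-7827) + 33856*(1/18847) = -328569633 + 33856/18847 = -6192551839295/18847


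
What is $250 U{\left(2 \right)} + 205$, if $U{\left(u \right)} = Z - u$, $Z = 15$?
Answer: $3455$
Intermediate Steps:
$U{\left(u \right)} = 15 - u$
$250 U{\left(2 \right)} + 205 = 250 \left(15 - 2\right) + 205 = 250 \cdot 13 + 205 = 3250 + 205 = 3455$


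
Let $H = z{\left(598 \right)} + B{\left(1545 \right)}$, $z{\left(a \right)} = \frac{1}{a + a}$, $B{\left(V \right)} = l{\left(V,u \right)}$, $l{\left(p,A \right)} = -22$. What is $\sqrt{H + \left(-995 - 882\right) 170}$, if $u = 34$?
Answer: $\frac{3 i \sqrt{12679525261}}{598} \approx 564.9 i$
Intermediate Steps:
$B{\left(V \right)} = -22$
$z{\left(a \right)} = \frac{1}{2 a}$
$H = - \frac{26311}{1196}$ ($H = \frac{1}{2 \cdot 598} - 22 = \frac{1}{2} \cdot \frac{1}{598} - 22 = \frac{1}{1196} - 22 = - \frac{26311}{1196} \approx -21.999$)
$\sqrt{H + \left(-995 - 882\right) 170} = \sqrt{- \frac{26311}{1196} + \left(-995 - 882\right) 170} = \sqrt{- \frac{26311}{1196} - 319090} = \sqrt{- \frac{381657951}{1196}} = \frac{3 i \sqrt{12679525261}}{598}$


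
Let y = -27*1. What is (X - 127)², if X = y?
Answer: 23716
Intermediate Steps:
y = -27
X = -27
(X - 127)² = (-27 - 127)² = (-154)² = 23716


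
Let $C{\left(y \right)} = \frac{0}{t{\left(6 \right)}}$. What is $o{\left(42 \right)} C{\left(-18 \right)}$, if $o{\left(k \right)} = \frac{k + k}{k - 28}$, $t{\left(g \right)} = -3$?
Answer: $0$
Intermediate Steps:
$o{\left(k \right)} = \frac{2 k}{-28 + k}$
$C{\left(y \right)} = 0$ ($C{\left(y \right)} = \frac{0}{-3} = 0 \left(- \frac{1}{3}\right) = 0$)
$o{\left(42 \right)} C{\left(-18 \right)} = 2 \cdot 42 \frac{1}{-28 + 42} \cdot 0 = 2 \cdot 42 \cdot \frac{1}{14} \cdot 0 = 6 \cdot 0 = 0$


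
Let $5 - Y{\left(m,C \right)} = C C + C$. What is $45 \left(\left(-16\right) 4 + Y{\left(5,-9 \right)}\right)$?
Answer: $-5895$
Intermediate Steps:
$Y{\left(m,C \right)} = 5 - C - C^{2}$ ($Y{\left(m,C \right)} = 5 - \left(C C + C\right) = 5 - \left(C^{2} + C\right) = 5 - \left(C + C^{2}\right) = 5 - C - C^{2}$)
$45 \left(\left(-16\right) 4 + Y{\left(5,-9 \right)}\right) = 45 \left(\left(-16\right) 4 - 67\right) = 45 \left(-64 + \left(5 + 9 - 81\right)\right) = 45 \left(-64 - 67\right) = 45 \left(-131\right) = -5895$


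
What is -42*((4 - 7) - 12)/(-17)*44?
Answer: -27720/17 ≈ -1630.6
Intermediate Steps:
-42*((4 - 7) - 12)/(-17)*44 = -42*(-3 - 12)*(-1)/17*44 = -(-630)*(-1)/17*44 = -42*15/17*44 = -630/17*44 = -27720/17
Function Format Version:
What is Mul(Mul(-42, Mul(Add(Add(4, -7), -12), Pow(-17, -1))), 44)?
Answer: Rational(-27720, 17) ≈ -1630.6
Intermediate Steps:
Mul(Mul(-42, Mul(Add(Add(4, -7), -12), Pow(-17, -1))), 44) = Mul(Mul(-42, Mul(Add(-3, -12), Rational(-1, 17))), 44) = Mul(Mul(-42, Mul(-15, Rational(-1, 17))), 44) = Mul(Mul(-42, Rational(15, 17)), 44) = Mul(Rational(-630, 17), 44) = Rational(-27720, 17)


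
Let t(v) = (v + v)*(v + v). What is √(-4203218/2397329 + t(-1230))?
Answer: √34779662743796430878/2397329 ≈ 2460.0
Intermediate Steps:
t(v) = 4*v² (t(v) = (2*v)*(2*v) = 4*v²)
√(-4203218/2397329 + t(-1230)) = √(-4203218/2397329 + 4*(-1230)²) = √(-4203218*1/2397329 + 4*1512900) = √(-4203218/2397329 + 6051600) = √(14507671973182/2397329) = √34779662743796430878/2397329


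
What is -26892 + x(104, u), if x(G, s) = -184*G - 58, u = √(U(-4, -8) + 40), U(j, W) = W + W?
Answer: -46086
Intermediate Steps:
U(j, W) = 2*W
u = 2*√6 (u = √(2*(-8) + 40) = √(-16 + 40) = √24 = 2*√6 ≈ 4.8990)
x(G, s) = -58 - 184*G
-26892 + x(104, u) = -26892 + (-58 - 184*104) = -26892 + (-58 - 19136) = -26892 - 19194 = -46086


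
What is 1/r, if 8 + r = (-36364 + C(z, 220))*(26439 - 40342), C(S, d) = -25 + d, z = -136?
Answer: 1/502857599 ≈ 1.9886e-9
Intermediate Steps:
r = 502857599 (r = -8 + (-36364 + (-25 + 220))*(26439 - 40342) = -8 + (-36364 + 195)*(-13903) = -8 - 36169*(-13903) = -8 + 502857607 = 502857599)
1/r = 1/502857599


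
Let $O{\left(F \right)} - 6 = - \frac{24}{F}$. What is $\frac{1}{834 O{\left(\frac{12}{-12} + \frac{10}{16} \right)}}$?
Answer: $\frac{1}{58380} \approx 1.7129 \cdot 10^{-5}$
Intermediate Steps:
$O{\left(F \right)} = 6 - \frac{24}{F}$
$\frac{1}{834 O{\left(\frac{12}{-12} + \frac{10}{16} \right)}} = \frac{1}{834 \left(6 - \frac{24}{\frac{12}{-12} + \frac{10}{16}}\right)} = \frac{1}{834 \left(6 - \frac{24}{12 \left(- \frac{1}{12}\right) + 10 \cdot \frac{1}{16}}\right)} = \frac{1}{834 \left(6 - \frac{24}{-1 + \frac{5}{8}}\right)} = \frac{1}{834 \left(6 - \frac{24}{- \frac{3}{8}}\right)} = \frac{1}{834 \left(6 - -64\right)} = \frac{1}{834 \left(6 + 64\right)} = \frac{1}{834 \cdot 70} = \frac{1}{58380}$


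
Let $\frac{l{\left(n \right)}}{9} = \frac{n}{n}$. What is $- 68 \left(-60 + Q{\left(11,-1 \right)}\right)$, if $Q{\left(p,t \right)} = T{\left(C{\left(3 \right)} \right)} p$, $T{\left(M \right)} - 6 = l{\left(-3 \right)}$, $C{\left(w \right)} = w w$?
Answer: $-7140$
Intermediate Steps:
$l{\left(n \right)} = 9$ ($l{\left(n \right)} = 9 \frac{n}{n} = 9 \cdot 1 = 9$)
$C{\left(w \right)} = w^{2}$
$T{\left(M \right)} = 15$ ($T{\left(M \right)} = 6 + 9 = 15$)
$Q{\left(p,t \right)} = 15 p$
$- 68 \left(-60 + Q{\left(11,-1 \right)}\right) = - 68 \left(-60 + 15 \cdot 11\right) = - 68 \left(-60 + 165\right) = \left(-68\right) 105 = -7140$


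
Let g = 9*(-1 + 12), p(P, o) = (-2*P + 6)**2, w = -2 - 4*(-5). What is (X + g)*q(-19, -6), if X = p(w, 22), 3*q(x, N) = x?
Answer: -6327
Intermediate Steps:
w = 18 (w = -2 + 20 = 18)
q(x, N) = x/3
p(P, o) = (6 - 2*P)**2
g = 99 (g = 9*11 = 99)
X = 900 (X = 4*(-3 + 18)**2 = 4*15**2 = 4*225 = 900)
(X + g)*q(-19, -6) = (900 + 99)*((1/3)*(-19)) = 999*(-19/3) = -6327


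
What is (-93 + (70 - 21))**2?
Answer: 1936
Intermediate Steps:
(-93 + (70 - 21))**2 = (-93 + 49)**2 = (-44)**2 = 1936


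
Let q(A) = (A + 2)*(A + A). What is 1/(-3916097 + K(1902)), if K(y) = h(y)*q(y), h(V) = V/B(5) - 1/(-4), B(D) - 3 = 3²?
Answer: 1/1145880943 ≈ 8.7269e-10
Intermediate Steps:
B(D) = 12 (B(D) = 3 + 3² = 3 + 9 = 12)
q(A) = 2*A*(2 + A) (q(A) = (2 + A)*(2*A) = 2*A*(2 + A))
h(V) = ¼ + V/12 (h(V) = V/12 - 1/(-4) = V*(1/12) - 1*(-¼) = V/12 + ¼ = ¼ + V/12)
K(y) = 2*y*(2 + y)*(¼ + y/12) (K(y) = (¼ + y/12)*(2*y*(2 + y)) = 2*y*(2 + y)*(¼ + y/12))
1/(-3916097 + K(1902)) = 1/(-3916097 + (⅙)*1902*(2 + 1902)*(3 + 1902)) = 1/(-3916097 + (⅙)*1902*1904*1905) = 1/(-3916097 + 1149797040) = 1/1145880943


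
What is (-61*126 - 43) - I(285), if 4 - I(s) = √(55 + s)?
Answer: -7733 + 2*√85 ≈ -7714.6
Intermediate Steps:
I(s) = 4 - √(55 + s)
(-61*126 - 43) - I(285) = (-61*126 - 43) - (4 - √(55 + 285)) = (-7686 - 43) - (4 - √340) = -7729 - (4 - 2*√85) = -7729 + (-4 + 2*√85) = -7733 + 2*√85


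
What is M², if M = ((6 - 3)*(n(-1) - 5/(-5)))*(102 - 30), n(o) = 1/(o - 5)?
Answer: 32400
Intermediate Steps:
n(o) = 1/(-5 + o)
M = 180 (M = ((6 - 3)*(1/(-5 - 1) - 5/(-5)))*(102 - 30) = (3*(1/(-6) - 5*(-⅕)))*72 = (3*(-⅙ + 1))*72 = (3*(⅚))*72 = (5/2)*72 = 180)
M² = 180² = 32400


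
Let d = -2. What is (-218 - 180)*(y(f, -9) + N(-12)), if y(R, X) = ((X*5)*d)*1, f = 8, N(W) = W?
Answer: -31044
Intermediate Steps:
y(R, X) = -10*X (y(R, X) = ((X*5)*(-2))*1 = ((5*X)*(-2))*1 = -10*X*1 = -10*X)
(-218 - 180)*(y(f, -9) + N(-12)) = (-218 - 180)*(-10*(-9) - 12) = -398*(90 - 12) = -398*78 = -31044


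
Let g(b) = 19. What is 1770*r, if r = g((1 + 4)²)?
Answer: 33630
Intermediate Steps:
r = 19
1770*r = 1770*19 = 33630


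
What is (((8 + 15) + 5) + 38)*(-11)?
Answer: -726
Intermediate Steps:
(((8 + 15) + 5) + 38)*(-11) = ((23 + 5) + 38)*(-11) = (28 + 38)*(-11) = 66*(-11) = -726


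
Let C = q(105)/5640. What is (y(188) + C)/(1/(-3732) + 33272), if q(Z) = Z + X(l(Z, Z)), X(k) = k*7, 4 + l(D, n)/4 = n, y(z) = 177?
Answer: 311377243/58360418410 ≈ 0.0053354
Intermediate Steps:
l(D, n) = -16 + 4*n
X(k) = 7*k
q(Z) = -112 + 29*Z (q(Z) = Z + 7*(-16 + 4*Z) = Z + (-112 + 28*Z) = -112 + 29*Z)
C = 2933/5640 (C = (-112 + 29*105)/5640 = (-112 + 3045)*(1/5640) = 2933*(1/5640) = 2933/5640 ≈ 0.52004)
(y(188) + C)/(1/(-3732) + 33272) = (177 + 2933/5640)/(1/(-3732) + 33272) = 1001213/(5640*(-1/3732 + 33272)) = 1001213/(5640*(124171103/3732)) = (1001213/5640)*(3732/124171103) = 311377243/58360418410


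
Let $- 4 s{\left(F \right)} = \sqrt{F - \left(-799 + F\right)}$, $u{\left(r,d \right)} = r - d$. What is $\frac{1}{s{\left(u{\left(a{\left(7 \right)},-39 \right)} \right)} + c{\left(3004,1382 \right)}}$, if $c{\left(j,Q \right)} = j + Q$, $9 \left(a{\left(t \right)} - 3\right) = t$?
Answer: $\frac{4128}{18105361} + \frac{4 \sqrt{799}}{307791137} \approx 0.00022837$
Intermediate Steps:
$a{\left(t \right)} = 3 + \frac{t}{9}$
$c{\left(j,Q \right)} = Q + j$
$s{\left(F \right)} = - \frac{\sqrt{799}}{4}$ ($s{\left(F \right)} = - \frac{\sqrt{F - \left(-799 + F\right)}}{4} = - \frac{\sqrt{799}}{4}$)
$\frac{1}{s{\left(u{\left(a{\left(7 \right)},-39 \right)} \right)} + c{\left(3004,1382 \right)}} = \frac{1}{- \frac{\sqrt{799}}{4} + \left(1382 + 3004\right)} = \frac{1}{- \frac{\sqrt{799}}{4} + 4386} = \frac{1}{4386 - \frac{\sqrt{799}}{4}}$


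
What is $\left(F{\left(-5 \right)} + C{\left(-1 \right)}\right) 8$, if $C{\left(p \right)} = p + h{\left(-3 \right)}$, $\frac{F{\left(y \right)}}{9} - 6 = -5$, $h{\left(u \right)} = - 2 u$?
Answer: $112$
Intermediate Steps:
$F{\left(y \right)} = 9$ ($F{\left(y \right)} = 54 + 9 \left(-5\right) = 54 - 45 = 9$)
$C{\left(p \right)} = 6 + p$ ($C{\left(p \right)} = p - -6 = p + 6 = 6 + p$)
$\left(F{\left(-5 \right)} + C{\left(-1 \right)}\right) 8 = \left(9 + \left(6 - 1\right)\right) 8 = \left(9 + 5\right) 8 = 14 \cdot 8 = 112$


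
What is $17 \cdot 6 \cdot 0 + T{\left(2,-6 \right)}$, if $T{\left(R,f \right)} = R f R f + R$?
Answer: $146$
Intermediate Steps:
$T{\left(R,f \right)} = R + R^{2} f^{2}$ ($T{\left(R,f \right)} = f R^{2} f + R = R^{2} f^{2} + R = R + R^{2} f^{2}$)
$17 \cdot 6 \cdot 0 + T{\left(2,-6 \right)} = 17 \cdot 6 \cdot 0 + 2 \left(1 + 2 \left(-6\right)^{2}\right) = 17 \cdot 0 + 2 \left(1 + 2 \cdot 36\right) = 0 + 2 \left(1 + 72\right) = 0 + 2 \cdot 73 = 0 + 146 = 146$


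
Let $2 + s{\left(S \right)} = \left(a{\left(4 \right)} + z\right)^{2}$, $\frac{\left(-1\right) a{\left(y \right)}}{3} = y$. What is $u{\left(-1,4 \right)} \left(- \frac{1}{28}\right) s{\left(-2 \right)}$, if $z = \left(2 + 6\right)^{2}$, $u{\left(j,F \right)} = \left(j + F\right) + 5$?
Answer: $-772$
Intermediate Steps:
$a{\left(y \right)} = - 3 y$
$u{\left(j,F \right)} = 5 + F + j$ ($u{\left(j,F \right)} = \left(F + j\right) + 5 = 5 + F + j$)
$z = 64$ ($z = 8^{2} = 64$)
$s{\left(S \right)} = 2702$ ($s{\left(S \right)} = -2 + \left(\left(-3\right) 4 + 64\right)^{2} = -2 + \left(-12 + 64\right)^{2} = -2 + 52^{2} = -2 + 2704 = 2702$)
$u{\left(-1,4 \right)} \left(- \frac{1}{28}\right) s{\left(-2 \right)} = \left(5 + 4 - 1\right) \left(- \frac{1}{28}\right) 2702 = 8 \left(\left(-1\right) \frac{1}{28}\right) 2702 = 8 \left(- \frac{1}{28}\right) 2702 = \left(- \frac{2}{7}\right) 2702 = -772$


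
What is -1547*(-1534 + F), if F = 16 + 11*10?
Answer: 2178176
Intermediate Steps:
F = 126 (F = 16 + 110 = 126)
-1547*(-1534 + F) = -1547*(-1534 + 126) = -1547*(-1408) = 2178176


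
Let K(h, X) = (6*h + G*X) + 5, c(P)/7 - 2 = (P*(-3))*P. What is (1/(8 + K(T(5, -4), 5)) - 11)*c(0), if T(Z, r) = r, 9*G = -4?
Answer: -2636/17 ≈ -155.06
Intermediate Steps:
c(P) = 14 - 21*P² (c(P) = 14 + 7*((P*(-3))*P) = 14 + 7*((-3*P)*P) = 14 + 7*(-3*P²) = 14 - 21*P²)
G = -4/9 (G = (⅑)*(-4) = -4/9 ≈ -0.44444)
K(h, X) = 5 + 6*h - 4*X/9 (K(h, X) = (6*h - 4*X/9) + 5 = 5 + 6*h - 4*X/9)
(1/(8 + K(T(5, -4), 5)) - 11)*c(0) = (1/(8 + (5 + 6*(-4) - 4/9*5)) - 11)*(14 - 21*0²) = (1/(8 + (5 - 24 - 20/9)) - 11)*(14 - 21*0) = (1/(8 - 191/9) - 11)*(14 + 0) = (1/(-119/9) - 11)*14 = (-9/119 - 11)*14 = -1318/119*14 = -2636/17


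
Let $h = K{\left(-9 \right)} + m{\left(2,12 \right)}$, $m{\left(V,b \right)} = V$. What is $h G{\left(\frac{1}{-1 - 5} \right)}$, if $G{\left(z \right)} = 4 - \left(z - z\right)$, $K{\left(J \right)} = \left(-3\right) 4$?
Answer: $-40$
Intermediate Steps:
$K{\left(J \right)} = -12$
$h = -10$ ($h = -12 + 2 = -10$)
$G{\left(z \right)} = 4$ ($G{\left(z \right)} = 4 - 0 = 4 + 0 = 4$)
$h G{\left(\frac{1}{-1 - 5} \right)} = \left(-10\right) 4 = -40$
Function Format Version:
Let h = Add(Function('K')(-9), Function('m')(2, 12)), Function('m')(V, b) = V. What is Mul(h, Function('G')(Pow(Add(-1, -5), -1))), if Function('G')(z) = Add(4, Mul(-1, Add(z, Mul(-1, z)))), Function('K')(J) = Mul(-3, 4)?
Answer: -40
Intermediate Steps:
Function('K')(J) = -12
h = -10 (h = Add(-12, 2) = -10)
Function('G')(z) = 4 (Function('G')(z) = Add(4, Mul(-1, 0)) = Add(4, 0) = 4)
Mul(h, Function('G')(Pow(Add(-1, -5), -1))) = Mul(-10, 4) = -40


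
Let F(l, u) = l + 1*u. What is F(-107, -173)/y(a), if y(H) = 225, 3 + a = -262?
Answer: -56/45 ≈ -1.2444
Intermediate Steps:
a = -265 (a = -3 - 262 = -265)
F(l, u) = l + u
F(-107, -173)/y(a) = (-107 - 173)/225 = -280*1/225 = -56/45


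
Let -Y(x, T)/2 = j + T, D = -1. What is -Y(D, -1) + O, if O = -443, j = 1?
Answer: -443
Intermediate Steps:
Y(x, T) = -2 - 2*T (Y(x, T) = -2*(1 + T) = -2 - 2*T)
-Y(D, -1) + O = -(-2 - 2*(-1)) - 443 = -(-2 + 2) - 443 = -1*0 - 443 = 0 - 443 = -443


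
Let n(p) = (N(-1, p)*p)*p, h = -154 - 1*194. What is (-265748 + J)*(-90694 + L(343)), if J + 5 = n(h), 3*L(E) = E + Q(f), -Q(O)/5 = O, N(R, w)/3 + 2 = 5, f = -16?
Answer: -74632243199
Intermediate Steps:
N(R, w) = 9 (N(R, w) = -6 + 3*5 = -6 + 15 = 9)
Q(O) = -5*O
h = -348 (h = -154 - 194 = -348)
L(E) = 80/3 + E/3 (L(E) = (E - 5*(-16))/3 = (E + 80)/3 = (80 + E)/3 = 80/3 + E/3)
n(p) = 9*p² (n(p) = (9*p)*p = 9*p²)
J = 1089931 (J = -5 + 9*(-348)² = -5 + 9*121104 = -5 + 1089936 = 1089931)
(-265748 + J)*(-90694 + L(343)) = (-265748 + 1089931)*(-90694 + (80/3 + (⅓)*343)) = 824183*(-90694 + (80/3 + 343/3)) = 824183*(-90694 + 141) = 824183*(-90553) = -74632243199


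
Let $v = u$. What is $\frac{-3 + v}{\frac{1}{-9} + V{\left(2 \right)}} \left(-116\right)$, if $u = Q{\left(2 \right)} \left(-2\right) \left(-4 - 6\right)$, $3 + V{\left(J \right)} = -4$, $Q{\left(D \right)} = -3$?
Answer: $- \frac{16443}{16} \approx -1027.7$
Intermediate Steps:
$V{\left(J \right)} = -7$ ($V{\left(J \right)} = -3 - 4 = -7$)
$u = -60$ ($u = \left(-3\right) \left(-2\right) \left(-4 - 6\right) = 6 \left(-4 - 6\right) = 6 \left(-10\right) = -60$)
$v = -60$
$\frac{-3 + v}{\frac{1}{-9} + V{\left(2 \right)}} \left(-116\right) = \frac{-3 - 60}{\frac{1}{-9} - 7} \left(-116\right) = - \frac{63}{- \frac{1}{9} - 7} \left(-116\right) = - \frac{63}{- \frac{64}{9}} \left(-116\right) = \left(-63\right) \left(- \frac{9}{64}\right) \left(-116\right) = \frac{567}{64} \left(-116\right) = - \frac{16443}{16}$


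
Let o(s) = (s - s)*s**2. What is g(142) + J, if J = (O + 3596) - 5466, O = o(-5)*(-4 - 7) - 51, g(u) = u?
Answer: -1779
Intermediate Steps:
o(s) = 0 (o(s) = 0*s**2 = 0)
O = -51 (O = 0*(-4 - 7) - 51 = 0*(-11) - 51 = 0 - 51 = -51)
J = -1921 (J = (-51 + 3596) - 5466 = 3545 - 5466 = -1921)
g(142) + J = 142 - 1921 = -1779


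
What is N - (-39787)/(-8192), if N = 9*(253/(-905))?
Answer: -54660419/7413760 ≈ -7.3728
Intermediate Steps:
N = -2277/905 (N = 9*(253*(-1/905)) = 9*(-253/905) = -2277/905 ≈ -2.5160)
N - (-39787)/(-8192) = -2277/905 - (-39787)/(-8192) = -2277/905 - (-39787)*(-1)/8192 = -2277/905 - 1*39787/8192 = -2277/905 - 39787/8192 = -54660419/7413760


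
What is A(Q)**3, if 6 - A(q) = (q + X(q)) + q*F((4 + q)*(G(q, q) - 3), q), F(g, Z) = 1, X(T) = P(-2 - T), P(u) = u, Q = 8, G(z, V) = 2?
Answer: 0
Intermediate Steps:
X(T) = -2 - T
A(q) = 8 - q (A(q) = 6 - ((q + (-2 - q)) + q*1) = 6 - (-2 + q) = 6 + (2 - q) = 8 - q)
A(Q)**3 = (8 - 1*8)**3 = (8 - 8)**3 = 0**3 = 0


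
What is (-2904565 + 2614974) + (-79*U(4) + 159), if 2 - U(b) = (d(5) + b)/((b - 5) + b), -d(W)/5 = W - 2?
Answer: -869639/3 ≈ -2.8988e+5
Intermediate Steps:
d(W) = 10 - 5*W (d(W) = -5*(W - 2) = -5*(-2 + W) = 10 - 5*W)
U(b) = 2 - (-15 + b)/(-5 + 2*b) (U(b) = 2 - ((10 - 5*5) + b)/((b - 5) + b) = 2 - ((10 - 25) + b)/((-5 + b) + b) = 2 - (-15 + b)/(-5 + 2*b))
(-2904565 + 2614974) + (-79*U(4) + 159) = (-2904565 + 2614974) + (-79*(5 + 3*4)/(-5 + 2*4) + 159) = -289591 + (-79*(5 + 12)/(-5 + 8) + 159) = -289591 + (-79*17/3 + 159) = -289591 + (-1343/3 + 159) = -289591 - 866/3 = -869639/3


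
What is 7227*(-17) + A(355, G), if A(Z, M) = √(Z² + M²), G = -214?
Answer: -122859 + √171821 ≈ -1.2244e+5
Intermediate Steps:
A(Z, M) = √(M² + Z²)
7227*(-17) + A(355, G) = 7227*(-17) + √((-214)² + 355²) = -122859 + √(45796 + 126025) = -122859 + √171821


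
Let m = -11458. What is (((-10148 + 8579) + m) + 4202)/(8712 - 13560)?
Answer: 8825/4848 ≈ 1.8203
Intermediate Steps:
(((-10148 + 8579) + m) + 4202)/(8712 - 13560) = (((-10148 + 8579) - 11458) + 4202)/(8712 - 13560) = ((-1569 - 11458) + 4202)/(-4848) = (-13027 + 4202)*(-1/4848) = -8825*(-1/4848) = 8825/4848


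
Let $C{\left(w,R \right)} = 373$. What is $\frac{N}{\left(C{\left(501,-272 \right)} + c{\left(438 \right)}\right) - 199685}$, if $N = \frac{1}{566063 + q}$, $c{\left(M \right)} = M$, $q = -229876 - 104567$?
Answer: $- \frac{1}{46063195880} \approx -2.1709 \cdot 10^{-11}$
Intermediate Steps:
$q = -334443$
$N = \frac{1}{231620}$ ($N = \frac{1}{566063 - 334443} = \frac{1}{231620} \approx 4.3174 \cdot 10^{-6}$)
$\frac{N}{\left(C{\left(501,-272 \right)} + c{\left(438 \right)}\right) - 199685} = \frac{1}{231620 \left(\left(373 + 438\right) - 199685\right)} = \frac{1}{231620 \left(811 - 199685\right)} = \frac{1}{231620 \left(-198874\right)} = \frac{1}{231620} \left(- \frac{1}{198874}\right) = - \frac{1}{46063195880}$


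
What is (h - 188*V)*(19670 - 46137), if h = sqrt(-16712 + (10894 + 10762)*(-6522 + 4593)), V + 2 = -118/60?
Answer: -296059862/15 - 105868*I*sqrt(2611946) ≈ -1.9737e+7 - 1.711e+8*I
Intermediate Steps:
V = -119/30 (V = -2 - 118/60 = -2 - 118*1/60 = -2 - 59/30 = -119/30 ≈ -3.9667)
h = 4*I*sqrt(2611946) (h = sqrt(-16712 + 21656*(-1929)) = sqrt(-16712 - 41774424) = sqrt(-41791136) = 4*I*sqrt(2611946) ≈ 6464.6*I)
(h - 188*V)*(19670 - 46137) = (4*I*sqrt(2611946) - 188*(-119/30))*(19670 - 46137) = (4*I*sqrt(2611946) + 11186/15)*(-26467) = (11186/15 + 4*I*sqrt(2611946))*(-26467) = -296059862/15 - 105868*I*sqrt(2611946)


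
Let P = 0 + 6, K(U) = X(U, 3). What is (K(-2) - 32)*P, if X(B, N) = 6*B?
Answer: -264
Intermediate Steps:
K(U) = 6*U
P = 6
(K(-2) - 32)*P = (6*(-2) - 32)*6 = (-12 - 32)*6 = -44*6 = -264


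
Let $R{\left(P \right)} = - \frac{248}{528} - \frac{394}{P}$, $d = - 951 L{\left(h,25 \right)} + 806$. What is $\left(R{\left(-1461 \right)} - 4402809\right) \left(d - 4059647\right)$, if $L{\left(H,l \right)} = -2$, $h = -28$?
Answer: $\frac{191372700375269091}{10714} \approx 1.7862 \cdot 10^{13}$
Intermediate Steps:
$d = 2708$ ($d = \left(-951\right) \left(-2\right) + 806 = 1902 + 806 = 2708$)
$R{\left(P \right)} = - \frac{31}{66} - \frac{394}{P}$ ($R{\left(P \right)} = \left(-248\right) \frac{1}{528} - \frac{394}{P} = - \frac{31}{66} - \frac{394}{P}$)
$\left(R{\left(-1461 \right)} - 4402809\right) \left(d - 4059647\right) = \left(\left(- \frac{31}{66} - \frac{394}{-1461}\right) - 4402809\right) \left(2708 - 4059647\right) = \left(\left(- \frac{31}{66} - - \frac{394}{1461}\right) - 4402809\right) \left(-4056939\right) = \left(\left(- \frac{31}{66} + \frac{394}{1461}\right) - 4402809\right) \left(-4056939\right) = \left(- \frac{2143}{10714} - 4402809\right) \left(-4056939\right) = \left(- \frac{47171697769}{10714}\right) \left(-4056939\right) = \frac{191372700375269091}{10714}$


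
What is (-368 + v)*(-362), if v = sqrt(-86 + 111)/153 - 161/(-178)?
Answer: 1809382609/13617 ≈ 1.3288e+5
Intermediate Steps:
v = 25523/27234 (v = sqrt(25)*(1/153) - 161*(-1/178) = 5*(1/153) + 161/178 = 5/153 + 161/178 = 25523/27234 ≈ 0.93717)
(-368 + v)*(-362) = (-368 + 25523/27234)*(-362) = -9996589/27234*(-362) = 1809382609/13617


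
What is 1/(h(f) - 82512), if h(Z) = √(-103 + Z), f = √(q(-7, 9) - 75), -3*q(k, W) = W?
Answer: -1/(82512 - √(-103 + I*√78)) ≈ -1.212e-5 - 1.4921e-9*I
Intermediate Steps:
q(k, W) = -W/3
f = I*√78 (f = √(-⅓*9 - 75) = √(-3 - 75) = √(-78) = I*√78 ≈ 8.8318*I)
1/(h(f) - 82512) = 1/(√(-103 + I*√78) - 82512) = 1/(-82512 + √(-103 + I*√78))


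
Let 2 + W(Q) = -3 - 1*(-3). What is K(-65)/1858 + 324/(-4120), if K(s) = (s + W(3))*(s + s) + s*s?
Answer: 3293138/478435 ≈ 6.8831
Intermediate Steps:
W(Q) = -2 (W(Q) = -2 + (-3 - 1*(-3)) = -2 + (-3 + 3) = -2 + 0 = -2)
K(s) = s² + 2*s*(-2 + s) (K(s) = (s - 2)*(s + s) + s*s = (-2 + s)*(2*s) + s² = 2*s*(-2 + s) + s² = s² + 2*s*(-2 + s))
K(-65)/1858 + 324/(-4120) = -65*(-4 + 3*(-65))/1858 + 324/(-4120) = -65*(-4 - 195)*(1/1858) + 324*(-1/4120) = -65*(-199)*(1/1858) - 81/1030 = 12935*(1/1858) - 81/1030 = 12935/1858 - 81/1030 = 3293138/478435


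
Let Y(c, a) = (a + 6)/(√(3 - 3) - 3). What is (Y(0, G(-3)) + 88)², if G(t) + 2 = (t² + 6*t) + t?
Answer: 73984/9 ≈ 8220.4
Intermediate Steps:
G(t) = -2 + t² + 7*t (G(t) = -2 + ((t² + 6*t) + t) = -2 + (t² + 7*t) = -2 + t² + 7*t)
Y(c, a) = -2 - a/3 (Y(c, a) = (6 + a)/(√0 - 3) = (6 + a)/(0 - 3) = (6 + a)/(-3) = (6 + a)*(-⅓) = -2 - a/3)
(Y(0, G(-3)) + 88)² = ((-2 - (-2 + (-3)² + 7*(-3))/3) + 88)² = ((-2 - (-2 + 9 - 21)/3) + 88)² = ((-2 - ⅓*(-14)) + 88)² = ((-2 + 14/3) + 88)² = (8/3 + 88)² = (272/3)² = 73984/9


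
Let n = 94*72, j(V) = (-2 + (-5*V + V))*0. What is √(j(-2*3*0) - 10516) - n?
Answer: -6768 + 2*I*√2629 ≈ -6768.0 + 102.55*I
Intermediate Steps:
j(V) = 0 (j(V) = (-2 - 4*V)*0 = 0)
n = 6768
√(j(-2*3*0) - 10516) - n = √(0 - 10516) - 1*6768 = √(-10516) - 6768 = 2*I*√2629 - 6768 = -6768 + 2*I*√2629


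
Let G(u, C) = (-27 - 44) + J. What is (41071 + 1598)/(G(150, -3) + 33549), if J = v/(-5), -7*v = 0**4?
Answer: 42669/33478 ≈ 1.2745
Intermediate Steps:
v = 0 (v = -1/7*0**4 = -1/7*0 = 0)
J = 0 (J = 0/(-5) = 0*(-1/5) = 0)
G(u, C) = -71 (G(u, C) = (-27 - 44) + 0 = -71 + 0 = -71)
(41071 + 1598)/(G(150, -3) + 33549) = (41071 + 1598)/(-71 + 33549) = 42669/33478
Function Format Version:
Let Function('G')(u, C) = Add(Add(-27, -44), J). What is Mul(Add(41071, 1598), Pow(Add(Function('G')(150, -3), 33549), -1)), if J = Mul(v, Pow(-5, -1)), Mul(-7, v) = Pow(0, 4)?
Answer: Rational(42669, 33478) ≈ 1.2745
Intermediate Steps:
v = 0 (v = Mul(Rational(-1, 7), Pow(0, 4)) = Mul(Rational(-1, 7), 0) = 0)
J = 0 (J = Mul(0, Pow(-5, -1)) = Mul(0, Rational(-1, 5)) = 0)
Function('G')(u, C) = -71 (Function('G')(u, C) = Add(Add(-27, -44), 0) = Add(-71, 0) = -71)
Mul(Add(41071, 1598), Pow(Add(Function('G')(150, -3), 33549), -1)) = Mul(Add(41071, 1598), Pow(Add(-71, 33549), -1)) = Mul(42669, Pow(33478, -1)) = Mul(42669, Rational(1, 33478)) = Rational(42669, 33478)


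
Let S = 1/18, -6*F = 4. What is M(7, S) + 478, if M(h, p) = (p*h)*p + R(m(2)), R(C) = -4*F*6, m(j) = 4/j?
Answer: 160063/324 ≈ 494.02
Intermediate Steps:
F = -⅔ (F = -⅙*4 = -⅔ ≈ -0.66667)
S = 1/18 ≈ 0.055556
R(C) = 16 (R(C) = -4*(-⅔)*6 = (8/3)*6 = 16)
M(h, p) = 16 + h*p² (M(h, p) = (p*h)*p + 16 = (h*p)*p + 16 = h*p² + 16 = 16 + h*p²)
M(7, S) + 478 = (16 + 7*(1/18)²) + 478 = (16 + 7*(1/324)) + 478 = (16 + 7/324) + 478 = 5191/324 + 478 = 160063/324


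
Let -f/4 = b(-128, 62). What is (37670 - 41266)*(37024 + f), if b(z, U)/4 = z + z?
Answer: -147867520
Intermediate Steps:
b(z, U) = 8*z (b(z, U) = 4*(z + z) = 4*(2*z) = 8*z)
f = 4096 (f = -32*(-128) = -4*(-1024) = 4096)
(37670 - 41266)*(37024 + f) = (37670 - 41266)*(37024 + 4096) = -3596*41120 = -147867520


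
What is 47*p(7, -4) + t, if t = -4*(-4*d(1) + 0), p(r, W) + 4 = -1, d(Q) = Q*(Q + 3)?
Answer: -171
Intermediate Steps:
d(Q) = Q*(3 + Q)
p(r, W) = -5 (p(r, W) = -4 - 1 = -5)
t = 64 (t = -4*(-4*(3 + 1) + 0) = -4*(-4*4 + 0) = -4*(-16 + 0) = -4*(-16) = 64)
47*p(7, -4) + t = 47*(-5) + 64 = -235 + 64 = -171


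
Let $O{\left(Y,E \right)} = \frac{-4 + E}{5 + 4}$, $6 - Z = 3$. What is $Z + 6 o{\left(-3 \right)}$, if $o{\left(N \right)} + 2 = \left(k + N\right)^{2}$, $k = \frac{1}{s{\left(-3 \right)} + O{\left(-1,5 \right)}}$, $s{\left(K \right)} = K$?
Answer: $\frac{19665}{338} \approx 58.18$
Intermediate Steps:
$Z = 3$ ($Z = 6 - 3 = 3$)
$O{\left(Y,E \right)} = - \frac{4}{9} + \frac{E}{9}$ ($O{\left(Y,E \right)} = \frac{-4 + E}{9} = \left(-4 + E\right) \frac{1}{9} = - \frac{4}{9} + \frac{E}{9}$)
$k = - \frac{9}{26}$ ($k = \frac{1}{-3 + \left(- \frac{4}{9} + \frac{1}{9} \cdot 5\right)} = \frac{1}{-3 + \left(- \frac{4}{9} + \frac{5}{9}\right)} = \frac{1}{-3 + \frac{1}{9}} = \frac{1}{- \frac{26}{9}} = - \frac{9}{26} \approx -0.34615$)
$o{\left(N \right)} = -2 + \left(- \frac{9}{26} + N\right)^{2}$
$Z + 6 o{\left(-3 \right)} = 3 + 6 \left(-2 + \frac{\left(-9 + 26 \left(-3\right)\right)^{2}}{676}\right) = 3 + 6 \left(-2 + \frac{\left(-9 - 78\right)^{2}}{676}\right) = 3 + 6 \left(-2 + \frac{\left(-87\right)^{2}}{676}\right) = 3 + 6 \left(-2 + \frac{1}{676} \cdot 7569\right) = 3 + 6 \left(-2 + \frac{7569}{676}\right) = 3 + 6 \cdot \frac{6217}{676} = 3 + \frac{18651}{338} = \frac{19665}{338}$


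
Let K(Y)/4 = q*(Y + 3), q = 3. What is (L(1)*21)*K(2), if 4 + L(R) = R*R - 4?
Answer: -8820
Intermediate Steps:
K(Y) = 36 + 12*Y (K(Y) = 4*(3*(Y + 3)) = 4*(3*(3 + Y)) = 4*(9 + 3*Y) = 36 + 12*Y)
L(R) = -8 + R² (L(R) = -4 + (R*R - 4) = -4 + (R² - 4) = -4 + (-4 + R²) = -8 + R²)
(L(1)*21)*K(2) = ((-8 + 1²)*21)*(36 + 12*2) = ((-8 + 1)*21)*(36 + 24) = -7*21*60 = -147*60 = -8820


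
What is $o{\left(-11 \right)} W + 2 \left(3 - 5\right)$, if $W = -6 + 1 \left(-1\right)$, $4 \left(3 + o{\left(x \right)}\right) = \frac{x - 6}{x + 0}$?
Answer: $\frac{629}{44} \approx 14.295$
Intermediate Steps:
$o{\left(x \right)} = -3 + \frac{-6 + x}{4 x}$ ($o{\left(x \right)} = -3 + \frac{\left(x - 6\right) \frac{1}{x + 0}}{4} = -3 + \frac{\left(-6 + x\right) \frac{1}{x}}{4} = -3 + \frac{\frac{1}{x} \left(-6 + x\right)}{4} = -3 + \frac{-6 + x}{4 x}$)
$W = -7$ ($W = -6 - 1 = -7$)
$o{\left(-11 \right)} W + 2 \left(3 - 5\right) = \frac{-6 - -121}{4 \left(-11\right)} \left(-7\right) + 2 \left(3 - 5\right) = \frac{1}{4} \left(- \frac{1}{11}\right) \left(-6 + 121\right) \left(-7\right) + 2 \left(3 - 5\right) = \frac{1}{4} \left(- \frac{1}{11}\right) 115 \left(-7\right) + 2 \left(-2\right) = \left(- \frac{115}{44}\right) \left(-7\right) - 4 = \frac{805}{44} - 4 = \frac{629}{44}$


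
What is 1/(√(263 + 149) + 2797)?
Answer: 2797/7822797 - 2*√103/7822797 ≈ 0.00035495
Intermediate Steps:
1/(√(263 + 149) + 2797) = 1/(√412 + 2797) = 1/(2*√103 + 2797) = 1/(2797 + 2*√103)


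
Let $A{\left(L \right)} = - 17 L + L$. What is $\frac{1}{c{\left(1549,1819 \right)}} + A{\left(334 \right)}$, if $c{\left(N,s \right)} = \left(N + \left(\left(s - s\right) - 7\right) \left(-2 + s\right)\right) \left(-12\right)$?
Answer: $- \frac{716309759}{134040} \approx -5344.0$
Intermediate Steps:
$A{\left(L \right)} = - 16 L$
$c{\left(N,s \right)} = -168 - 12 N + 84 s$ ($c{\left(N,s \right)} = \left(N + \left(0 - 7\right) \left(-2 + s\right)\right) \left(-12\right) = \left(N - 7 \left(-2 + s\right)\right) \left(-12\right) = \left(N - \left(-14 + 7 s\right)\right) \left(-12\right) = \left(14 + N - 7 s\right) \left(-12\right) = -168 - 12 N + 84 s$)
$\frac{1}{c{\left(1549,1819 \right)}} + A{\left(334 \right)} = \frac{1}{-168 - 18588 + 84 \cdot 1819} - 5344 = \frac{1}{-168 - 18588 + 152796} - 5344 = \frac{1}{134040} - 5344 = - \frac{716309759}{134040}$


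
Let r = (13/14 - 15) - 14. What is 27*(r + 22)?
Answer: -2295/14 ≈ -163.93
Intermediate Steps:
r = -393/14 (r = (13*(1/14) - 15) - 14 = (13/14 - 15) - 14 = -197/14 - 14 = -393/14 ≈ -28.071)
27*(r + 22) = 27*(-393/14 + 22) = 27*(-85/14) = -2295/14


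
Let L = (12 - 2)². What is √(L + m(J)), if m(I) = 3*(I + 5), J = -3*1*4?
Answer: √79 ≈ 8.8882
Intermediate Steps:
J = -12 (J = -3*4 = -12)
m(I) = 15 + 3*I (m(I) = 3*(5 + I) = 15 + 3*I)
L = 100 (L = 10² = 100)
√(L + m(J)) = √(100 + (15 + 3*(-12))) = √(100 + (15 - 36)) = √(100 - 21) = √79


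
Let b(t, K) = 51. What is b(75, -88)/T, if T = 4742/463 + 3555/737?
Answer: 17402781/5140819 ≈ 3.3852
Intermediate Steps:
T = 5140819/341231 (T = 4742*(1/463) + 3555*(1/737) = 4742/463 + 3555/737 = 5140819/341231 ≈ 15.066)
b(75, -88)/T = 51/(5140819/341231) = 51*(341231/5140819) = 17402781/5140819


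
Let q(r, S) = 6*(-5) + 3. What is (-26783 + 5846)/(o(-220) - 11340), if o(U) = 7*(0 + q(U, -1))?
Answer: 997/549 ≈ 1.8160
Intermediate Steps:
q(r, S) = -27 (q(r, S) = -30 + 3 = -27)
o(U) = -189 (o(U) = 7*(0 - 27) = 7*(-27) = -189)
(-26783 + 5846)/(o(-220) - 11340) = (-26783 + 5846)/(-189 - 11340) = -20937/(-11529) = -20937*(-1/11529) = 997/549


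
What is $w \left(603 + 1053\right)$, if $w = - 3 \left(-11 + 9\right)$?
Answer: $9936$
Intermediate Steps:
$w = 6$ ($w = \left(-3\right) \left(-2\right) = 6$)
$w \left(603 + 1053\right) = 6 \left(603 + 1053\right) = 6 \cdot 1656 = 9936$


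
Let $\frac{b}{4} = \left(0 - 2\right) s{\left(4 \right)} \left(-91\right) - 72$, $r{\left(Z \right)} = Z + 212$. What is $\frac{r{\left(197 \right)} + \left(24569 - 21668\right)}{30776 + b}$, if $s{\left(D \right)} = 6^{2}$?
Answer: $\frac{1655}{28348} \approx 0.058382$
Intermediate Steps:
$s{\left(D \right)} = 36$
$r{\left(Z \right)} = 212 + Z$
$b = 25920$ ($b = 4 \left(\left(0 - 2\right) 36 \left(-91\right) - 72\right) = 4 \left(\left(-2\right) 36 \left(-91\right) - 72\right) = 4 \left(\left(-72\right) \left(-91\right) - 72\right) = 4 \left(6552 - 72\right) = 4 \cdot 6480 = 25920$)
$\frac{r{\left(197 \right)} + \left(24569 - 21668\right)}{30776 + b} = \frac{\left(212 + 197\right) + \left(24569 - 21668\right)}{30776 + 25920} = \frac{409 + 2901}{56696} = 3310 \cdot \frac{1}{56696} = \frac{1655}{28348}$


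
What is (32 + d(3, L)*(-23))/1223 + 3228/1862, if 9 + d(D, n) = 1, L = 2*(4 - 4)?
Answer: 2175018/1138613 ≈ 1.9102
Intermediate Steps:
L = 0 (L = 2*0 = 0)
d(D, n) = -8 (d(D, n) = -9 + 1 = -8)
(32 + d(3, L)*(-23))/1223 + 3228/1862 = (32 - 8*(-23))/1223 + 3228/1862 = (32 + 184)*(1/1223) + 3228*(1/1862) = 216*(1/1223) + 1614/931 = 216/1223 + 1614/931 = 2175018/1138613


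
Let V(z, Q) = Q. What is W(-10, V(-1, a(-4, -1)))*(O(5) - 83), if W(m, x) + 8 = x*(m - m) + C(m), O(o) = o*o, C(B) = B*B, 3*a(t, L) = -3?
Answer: -5336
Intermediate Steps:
a(t, L) = -1 (a(t, L) = (⅓)*(-3) = -1)
C(B) = B²
O(o) = o²
W(m, x) = -8 + m² (W(m, x) = -8 + (x*(m - m) + m²) = -8 + (x*0 + m²) = -8 + (0 + m²) = -8 + m²)
W(-10, V(-1, a(-4, -1)))*(O(5) - 83) = (-8 + (-10)²)*(5² - 83) = (-8 + 100)*(25 - 83) = 92*(-58) = -5336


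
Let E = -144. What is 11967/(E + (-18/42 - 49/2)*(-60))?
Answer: 27923/3154 ≈ 8.8532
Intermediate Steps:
11967/(E + (-18/42 - 49/2)*(-60)) = 11967/(-144 + (-18/42 - 49/2)*(-60)) = 11967/(-144 + (-18*1/42 - 49*½)*(-60)) = 11967/(-144 + (-3/7 - 49/2)*(-60)) = 11967/(-144 - 349/14*(-60)) = 11967/(-144 + 10470/7) = 11967/(9462/7) = 11967*(7/9462) = 27923/3154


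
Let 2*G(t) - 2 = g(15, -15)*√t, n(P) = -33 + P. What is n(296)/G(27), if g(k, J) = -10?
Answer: -263/674 - 3945*√3/674 ≈ -10.528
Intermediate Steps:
G(t) = 1 - 5*√t (G(t) = 1 + (-10*√t)/2 = 1 - 5*√t)
n(296)/G(27) = (-33 + 296)/(1 - 15*√3) = 263/(1 - 15*√3)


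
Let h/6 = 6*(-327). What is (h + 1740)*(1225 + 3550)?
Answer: -47902800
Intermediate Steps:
h = -11772 (h = 6*(6*(-327)) = 6*(-1962) = -11772)
(h + 1740)*(1225 + 3550) = (-11772 + 1740)*(1225 + 3550) = -10032*4775 = -47902800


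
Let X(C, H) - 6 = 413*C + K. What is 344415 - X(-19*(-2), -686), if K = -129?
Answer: 328844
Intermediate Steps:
X(C, H) = -123 + 413*C (X(C, H) = 6 + (413*C - 129) = 6 + (-129 + 413*C) = -123 + 413*C)
344415 - X(-19*(-2), -686) = 344415 - (-123 + 413*(-19*(-2))) = 344415 - (-123 + 413*38) = 344415 - (-123 + 15694) = 344415 - 1*15571 = 344415 - 15571 = 328844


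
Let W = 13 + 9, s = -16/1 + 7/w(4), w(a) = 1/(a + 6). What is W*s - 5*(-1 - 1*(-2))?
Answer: 1183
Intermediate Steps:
w(a) = 1/(6 + a)
s = 54 (s = -16/1 + 7/(1/(6 + 4)) = -16*1 + 7/(1/10) = -16 + 7/(⅒) = -16 + 7*10 = -16 + 70 = 54)
W = 22
W*s - 5*(-1 - 1*(-2)) = 22*54 - 5*(-1 - 1*(-2)) = 1188 - 5*(-1 + 2) = 1188 - 5*1 = 1188 - 5 = 1183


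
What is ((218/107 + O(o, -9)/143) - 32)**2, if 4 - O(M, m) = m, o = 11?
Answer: 1236155281/1385329 ≈ 892.32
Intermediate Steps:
O(M, m) = 4 - m
((218/107 + O(o, -9)/143) - 32)**2 = ((218/107 + (4 - 1*(-9))/143) - 32)**2 = ((218*(1/107) + (4 + 9)*(1/143)) - 32)**2 = ((218/107 + 13*(1/143)) - 32)**2 = ((218/107 + 1/11) - 32)**2 = (2505/1177 - 32)**2 = (-35159/1177)**2 = 1236155281/1385329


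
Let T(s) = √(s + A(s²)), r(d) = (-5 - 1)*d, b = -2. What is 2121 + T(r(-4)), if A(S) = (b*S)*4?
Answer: 2121 + 2*I*√1146 ≈ 2121.0 + 67.705*I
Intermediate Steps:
A(S) = -8*S (A(S) = -2*S*4 = -8*S)
r(d) = -6*d
T(s) = √(s - 8*s²)
2121 + T(r(-4)) = 2121 + √((-6*(-4))*(1 - (-48)*(-4))) = 2121 + √(24*(1 - 8*24)) = 2121 + √(24*(1 - 192)) = 2121 + √(24*(-191)) = 2121 + √(-4584) = 2121 + 2*I*√1146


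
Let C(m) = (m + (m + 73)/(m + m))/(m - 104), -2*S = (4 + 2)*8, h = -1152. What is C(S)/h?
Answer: -1201/7077888 ≈ -0.00016968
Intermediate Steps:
S = -24 (S = -(4 + 2)*8/2 = -3*8 = -½*48 = -24)
C(m) = (m + (73 + m)/(2*m))/(-104 + m) (C(m) = (m + (73 + m)/((2*m)))/(-104 + m) = (m + (73 + m)*(1/(2*m)))/(-104 + m) = (m + (73 + m)/(2*m))/(-104 + m))
C(S)/h = ((½)*(73 - 24 + 2*(-24)²)/(-24*(-104 - 24)))/(-1152) = ((½)*(-1/24)*(73 - 24 + 2*576)/(-128))*(-1/1152) = ((½)*(-1/24)*(-1/128)*(73 - 24 + 1152))*(-1/1152) = ((½)*(-1/24)*(-1/128)*1201)*(-1/1152) = (1201/6144)*(-1/1152) = -1201/7077888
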